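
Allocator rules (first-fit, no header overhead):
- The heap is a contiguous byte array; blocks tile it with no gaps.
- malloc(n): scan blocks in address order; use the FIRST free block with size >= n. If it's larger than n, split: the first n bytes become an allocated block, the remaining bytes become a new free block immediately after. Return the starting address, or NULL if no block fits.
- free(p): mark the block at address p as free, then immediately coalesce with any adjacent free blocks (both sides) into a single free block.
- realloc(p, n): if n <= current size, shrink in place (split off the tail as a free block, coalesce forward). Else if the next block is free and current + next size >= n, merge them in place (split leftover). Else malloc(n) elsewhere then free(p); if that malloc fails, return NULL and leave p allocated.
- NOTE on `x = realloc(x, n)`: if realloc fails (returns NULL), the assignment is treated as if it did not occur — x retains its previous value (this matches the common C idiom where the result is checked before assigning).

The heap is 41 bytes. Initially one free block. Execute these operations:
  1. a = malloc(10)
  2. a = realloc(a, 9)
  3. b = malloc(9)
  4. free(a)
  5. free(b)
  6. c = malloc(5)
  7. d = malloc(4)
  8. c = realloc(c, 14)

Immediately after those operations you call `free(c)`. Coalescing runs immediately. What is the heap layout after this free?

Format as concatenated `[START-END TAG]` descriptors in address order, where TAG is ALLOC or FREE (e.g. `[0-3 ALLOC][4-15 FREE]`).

Op 1: a = malloc(10) -> a = 0; heap: [0-9 ALLOC][10-40 FREE]
Op 2: a = realloc(a, 9) -> a = 0; heap: [0-8 ALLOC][9-40 FREE]
Op 3: b = malloc(9) -> b = 9; heap: [0-8 ALLOC][9-17 ALLOC][18-40 FREE]
Op 4: free(a) -> (freed a); heap: [0-8 FREE][9-17 ALLOC][18-40 FREE]
Op 5: free(b) -> (freed b); heap: [0-40 FREE]
Op 6: c = malloc(5) -> c = 0; heap: [0-4 ALLOC][5-40 FREE]
Op 7: d = malloc(4) -> d = 5; heap: [0-4 ALLOC][5-8 ALLOC][9-40 FREE]
Op 8: c = realloc(c, 14) -> c = 9; heap: [0-4 FREE][5-8 ALLOC][9-22 ALLOC][23-40 FREE]
free(c): c = 9 -> block [9-22 ALLOC]; mark free, coalesce with adjacent free neighbors -> [0-4 FREE][5-8 ALLOC][9-40 FREE]

Answer: [0-4 FREE][5-8 ALLOC][9-40 FREE]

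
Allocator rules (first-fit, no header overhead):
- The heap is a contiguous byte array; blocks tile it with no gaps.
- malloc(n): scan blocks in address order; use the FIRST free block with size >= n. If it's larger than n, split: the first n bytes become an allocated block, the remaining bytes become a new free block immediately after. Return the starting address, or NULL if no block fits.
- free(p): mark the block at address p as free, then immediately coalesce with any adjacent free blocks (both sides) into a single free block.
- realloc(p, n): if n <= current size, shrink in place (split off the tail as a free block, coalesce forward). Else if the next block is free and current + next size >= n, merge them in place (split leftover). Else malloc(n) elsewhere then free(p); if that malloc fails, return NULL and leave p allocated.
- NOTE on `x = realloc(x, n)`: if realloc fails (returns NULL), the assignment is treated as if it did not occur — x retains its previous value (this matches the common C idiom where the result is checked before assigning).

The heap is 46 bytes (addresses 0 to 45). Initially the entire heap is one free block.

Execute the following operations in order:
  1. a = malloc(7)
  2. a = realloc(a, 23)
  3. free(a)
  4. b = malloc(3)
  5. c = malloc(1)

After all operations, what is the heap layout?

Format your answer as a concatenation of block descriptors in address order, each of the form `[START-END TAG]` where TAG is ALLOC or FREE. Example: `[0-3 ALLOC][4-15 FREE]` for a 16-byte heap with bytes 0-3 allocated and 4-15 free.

Op 1: a = malloc(7) -> a = 0; heap: [0-6 ALLOC][7-45 FREE]
Op 2: a = realloc(a, 23) -> a = 0; heap: [0-22 ALLOC][23-45 FREE]
Op 3: free(a) -> (freed a); heap: [0-45 FREE]
Op 4: b = malloc(3) -> b = 0; heap: [0-2 ALLOC][3-45 FREE]
Op 5: c = malloc(1) -> c = 3; heap: [0-2 ALLOC][3-3 ALLOC][4-45 FREE]

Answer: [0-2 ALLOC][3-3 ALLOC][4-45 FREE]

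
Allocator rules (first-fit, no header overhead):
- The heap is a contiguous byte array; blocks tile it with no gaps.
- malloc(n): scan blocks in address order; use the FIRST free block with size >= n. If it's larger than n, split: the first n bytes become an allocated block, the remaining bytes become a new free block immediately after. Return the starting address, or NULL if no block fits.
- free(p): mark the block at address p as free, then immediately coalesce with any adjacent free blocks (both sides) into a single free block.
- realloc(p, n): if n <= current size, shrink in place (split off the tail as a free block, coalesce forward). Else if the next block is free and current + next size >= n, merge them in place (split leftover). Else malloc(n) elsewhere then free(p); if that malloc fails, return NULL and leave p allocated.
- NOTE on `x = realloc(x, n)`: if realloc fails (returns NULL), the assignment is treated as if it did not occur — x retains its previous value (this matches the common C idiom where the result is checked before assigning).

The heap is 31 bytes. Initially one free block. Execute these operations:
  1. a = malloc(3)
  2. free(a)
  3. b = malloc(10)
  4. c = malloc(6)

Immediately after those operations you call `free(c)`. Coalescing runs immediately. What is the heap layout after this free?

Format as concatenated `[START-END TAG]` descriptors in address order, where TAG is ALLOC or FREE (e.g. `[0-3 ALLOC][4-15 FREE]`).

Op 1: a = malloc(3) -> a = 0; heap: [0-2 ALLOC][3-30 FREE]
Op 2: free(a) -> (freed a); heap: [0-30 FREE]
Op 3: b = malloc(10) -> b = 0; heap: [0-9 ALLOC][10-30 FREE]
Op 4: c = malloc(6) -> c = 10; heap: [0-9 ALLOC][10-15 ALLOC][16-30 FREE]
free(c): c = 10 -> block [10-15 ALLOC]; mark free, coalesce with adjacent free neighbors -> [0-9 ALLOC][10-30 FREE]

Answer: [0-9 ALLOC][10-30 FREE]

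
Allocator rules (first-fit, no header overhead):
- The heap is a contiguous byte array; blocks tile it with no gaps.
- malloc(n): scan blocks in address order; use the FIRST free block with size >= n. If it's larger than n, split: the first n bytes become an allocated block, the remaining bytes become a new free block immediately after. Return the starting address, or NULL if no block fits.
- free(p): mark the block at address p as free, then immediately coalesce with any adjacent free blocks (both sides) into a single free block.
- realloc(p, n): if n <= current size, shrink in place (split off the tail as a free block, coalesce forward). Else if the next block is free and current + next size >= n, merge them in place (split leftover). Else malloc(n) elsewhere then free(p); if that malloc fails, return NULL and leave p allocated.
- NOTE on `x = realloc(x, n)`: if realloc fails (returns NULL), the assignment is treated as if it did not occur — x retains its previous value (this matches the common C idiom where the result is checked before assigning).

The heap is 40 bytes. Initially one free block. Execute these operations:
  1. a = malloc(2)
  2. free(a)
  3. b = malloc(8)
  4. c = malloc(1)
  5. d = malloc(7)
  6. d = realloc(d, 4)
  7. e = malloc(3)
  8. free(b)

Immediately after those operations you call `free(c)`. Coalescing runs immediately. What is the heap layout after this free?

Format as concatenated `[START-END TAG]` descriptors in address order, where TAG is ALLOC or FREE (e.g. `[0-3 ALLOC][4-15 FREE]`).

Op 1: a = malloc(2) -> a = 0; heap: [0-1 ALLOC][2-39 FREE]
Op 2: free(a) -> (freed a); heap: [0-39 FREE]
Op 3: b = malloc(8) -> b = 0; heap: [0-7 ALLOC][8-39 FREE]
Op 4: c = malloc(1) -> c = 8; heap: [0-7 ALLOC][8-8 ALLOC][9-39 FREE]
Op 5: d = malloc(7) -> d = 9; heap: [0-7 ALLOC][8-8 ALLOC][9-15 ALLOC][16-39 FREE]
Op 6: d = realloc(d, 4) -> d = 9; heap: [0-7 ALLOC][8-8 ALLOC][9-12 ALLOC][13-39 FREE]
Op 7: e = malloc(3) -> e = 13; heap: [0-7 ALLOC][8-8 ALLOC][9-12 ALLOC][13-15 ALLOC][16-39 FREE]
Op 8: free(b) -> (freed b); heap: [0-7 FREE][8-8 ALLOC][9-12 ALLOC][13-15 ALLOC][16-39 FREE]
free(c): c = 8 -> block [8-8 ALLOC]; mark free, coalesce with adjacent free neighbors -> [0-8 FREE][9-12 ALLOC][13-15 ALLOC][16-39 FREE]

Answer: [0-8 FREE][9-12 ALLOC][13-15 ALLOC][16-39 FREE]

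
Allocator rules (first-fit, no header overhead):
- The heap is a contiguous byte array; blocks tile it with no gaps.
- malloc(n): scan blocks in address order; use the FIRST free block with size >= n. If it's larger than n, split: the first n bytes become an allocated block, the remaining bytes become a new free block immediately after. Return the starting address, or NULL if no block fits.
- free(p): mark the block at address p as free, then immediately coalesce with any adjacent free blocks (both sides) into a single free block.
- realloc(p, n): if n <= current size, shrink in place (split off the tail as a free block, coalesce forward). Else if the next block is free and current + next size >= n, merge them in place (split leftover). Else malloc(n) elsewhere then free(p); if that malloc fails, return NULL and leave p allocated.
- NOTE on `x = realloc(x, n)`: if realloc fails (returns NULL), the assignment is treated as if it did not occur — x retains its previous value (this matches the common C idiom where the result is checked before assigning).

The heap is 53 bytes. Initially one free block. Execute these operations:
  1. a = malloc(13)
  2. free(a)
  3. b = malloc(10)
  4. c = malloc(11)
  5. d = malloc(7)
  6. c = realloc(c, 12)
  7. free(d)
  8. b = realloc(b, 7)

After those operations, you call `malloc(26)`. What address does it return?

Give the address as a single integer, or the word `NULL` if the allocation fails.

Answer: NULL

Derivation:
Op 1: a = malloc(13) -> a = 0; heap: [0-12 ALLOC][13-52 FREE]
Op 2: free(a) -> (freed a); heap: [0-52 FREE]
Op 3: b = malloc(10) -> b = 0; heap: [0-9 ALLOC][10-52 FREE]
Op 4: c = malloc(11) -> c = 10; heap: [0-9 ALLOC][10-20 ALLOC][21-52 FREE]
Op 5: d = malloc(7) -> d = 21; heap: [0-9 ALLOC][10-20 ALLOC][21-27 ALLOC][28-52 FREE]
Op 6: c = realloc(c, 12) -> c = 28; heap: [0-9 ALLOC][10-20 FREE][21-27 ALLOC][28-39 ALLOC][40-52 FREE]
Op 7: free(d) -> (freed d); heap: [0-9 ALLOC][10-27 FREE][28-39 ALLOC][40-52 FREE]
Op 8: b = realloc(b, 7) -> b = 0; heap: [0-6 ALLOC][7-27 FREE][28-39 ALLOC][40-52 FREE]
malloc(26): first-fit scan over [0-6 ALLOC][7-27 FREE][28-39 ALLOC][40-52 FREE] -> NULL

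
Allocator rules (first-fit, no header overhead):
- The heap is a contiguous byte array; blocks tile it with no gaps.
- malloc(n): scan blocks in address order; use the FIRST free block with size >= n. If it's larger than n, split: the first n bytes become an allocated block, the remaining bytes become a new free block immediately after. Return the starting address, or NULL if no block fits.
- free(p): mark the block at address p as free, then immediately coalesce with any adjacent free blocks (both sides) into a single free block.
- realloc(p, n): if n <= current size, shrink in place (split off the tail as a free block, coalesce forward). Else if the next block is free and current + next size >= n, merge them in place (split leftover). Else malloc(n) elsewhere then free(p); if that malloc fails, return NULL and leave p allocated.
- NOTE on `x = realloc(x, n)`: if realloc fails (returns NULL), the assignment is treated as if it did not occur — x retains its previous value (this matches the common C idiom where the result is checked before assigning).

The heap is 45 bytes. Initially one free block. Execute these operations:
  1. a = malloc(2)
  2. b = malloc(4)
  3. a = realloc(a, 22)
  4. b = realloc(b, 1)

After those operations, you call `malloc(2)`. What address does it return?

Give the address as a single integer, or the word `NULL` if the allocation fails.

Answer: 0

Derivation:
Op 1: a = malloc(2) -> a = 0; heap: [0-1 ALLOC][2-44 FREE]
Op 2: b = malloc(4) -> b = 2; heap: [0-1 ALLOC][2-5 ALLOC][6-44 FREE]
Op 3: a = realloc(a, 22) -> a = 6; heap: [0-1 FREE][2-5 ALLOC][6-27 ALLOC][28-44 FREE]
Op 4: b = realloc(b, 1) -> b = 2; heap: [0-1 FREE][2-2 ALLOC][3-5 FREE][6-27 ALLOC][28-44 FREE]
malloc(2): first-fit scan over [0-1 FREE][2-2 ALLOC][3-5 FREE][6-27 ALLOC][28-44 FREE] -> 0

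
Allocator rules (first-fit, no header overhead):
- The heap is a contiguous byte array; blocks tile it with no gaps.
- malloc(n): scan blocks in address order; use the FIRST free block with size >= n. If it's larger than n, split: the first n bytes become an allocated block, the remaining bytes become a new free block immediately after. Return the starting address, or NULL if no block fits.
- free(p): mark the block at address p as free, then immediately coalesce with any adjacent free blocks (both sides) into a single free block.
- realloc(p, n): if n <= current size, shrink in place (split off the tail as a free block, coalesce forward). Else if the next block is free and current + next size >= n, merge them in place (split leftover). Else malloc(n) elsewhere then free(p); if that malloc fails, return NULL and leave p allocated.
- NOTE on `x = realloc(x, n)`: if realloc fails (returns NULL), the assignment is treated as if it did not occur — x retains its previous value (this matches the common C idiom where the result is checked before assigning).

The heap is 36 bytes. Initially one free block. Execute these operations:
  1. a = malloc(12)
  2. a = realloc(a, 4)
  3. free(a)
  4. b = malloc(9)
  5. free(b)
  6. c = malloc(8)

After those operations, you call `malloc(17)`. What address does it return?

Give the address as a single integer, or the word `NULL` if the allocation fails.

Answer: 8

Derivation:
Op 1: a = malloc(12) -> a = 0; heap: [0-11 ALLOC][12-35 FREE]
Op 2: a = realloc(a, 4) -> a = 0; heap: [0-3 ALLOC][4-35 FREE]
Op 3: free(a) -> (freed a); heap: [0-35 FREE]
Op 4: b = malloc(9) -> b = 0; heap: [0-8 ALLOC][9-35 FREE]
Op 5: free(b) -> (freed b); heap: [0-35 FREE]
Op 6: c = malloc(8) -> c = 0; heap: [0-7 ALLOC][8-35 FREE]
malloc(17): first-fit scan over [0-7 ALLOC][8-35 FREE] -> 8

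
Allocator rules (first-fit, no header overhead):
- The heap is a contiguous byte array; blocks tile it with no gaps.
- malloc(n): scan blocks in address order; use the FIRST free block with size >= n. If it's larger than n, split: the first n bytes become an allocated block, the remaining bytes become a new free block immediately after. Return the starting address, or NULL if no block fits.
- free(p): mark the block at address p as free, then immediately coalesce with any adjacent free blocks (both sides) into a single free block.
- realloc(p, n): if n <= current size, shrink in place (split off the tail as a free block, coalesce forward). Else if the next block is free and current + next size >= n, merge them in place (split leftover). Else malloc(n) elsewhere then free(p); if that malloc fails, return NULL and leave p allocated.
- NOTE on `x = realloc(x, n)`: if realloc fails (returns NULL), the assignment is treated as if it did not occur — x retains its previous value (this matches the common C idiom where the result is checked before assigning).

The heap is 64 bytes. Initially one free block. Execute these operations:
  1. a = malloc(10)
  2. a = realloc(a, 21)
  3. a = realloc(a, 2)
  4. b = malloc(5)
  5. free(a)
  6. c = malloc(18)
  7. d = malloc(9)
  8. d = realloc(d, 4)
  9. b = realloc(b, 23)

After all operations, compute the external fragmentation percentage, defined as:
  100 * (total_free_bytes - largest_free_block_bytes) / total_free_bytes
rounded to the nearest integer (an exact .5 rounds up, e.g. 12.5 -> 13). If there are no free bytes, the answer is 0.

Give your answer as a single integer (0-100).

Op 1: a = malloc(10) -> a = 0; heap: [0-9 ALLOC][10-63 FREE]
Op 2: a = realloc(a, 21) -> a = 0; heap: [0-20 ALLOC][21-63 FREE]
Op 3: a = realloc(a, 2) -> a = 0; heap: [0-1 ALLOC][2-63 FREE]
Op 4: b = malloc(5) -> b = 2; heap: [0-1 ALLOC][2-6 ALLOC][7-63 FREE]
Op 5: free(a) -> (freed a); heap: [0-1 FREE][2-6 ALLOC][7-63 FREE]
Op 6: c = malloc(18) -> c = 7; heap: [0-1 FREE][2-6 ALLOC][7-24 ALLOC][25-63 FREE]
Op 7: d = malloc(9) -> d = 25; heap: [0-1 FREE][2-6 ALLOC][7-24 ALLOC][25-33 ALLOC][34-63 FREE]
Op 8: d = realloc(d, 4) -> d = 25; heap: [0-1 FREE][2-6 ALLOC][7-24 ALLOC][25-28 ALLOC][29-63 FREE]
Op 9: b = realloc(b, 23) -> b = 29; heap: [0-6 FREE][7-24 ALLOC][25-28 ALLOC][29-51 ALLOC][52-63 FREE]
Free blocks: [7 12] total_free=19 largest=12 -> 100*(19-12)/19 = 700/19 ≈ 36.842 -> rounds to 37

Answer: 37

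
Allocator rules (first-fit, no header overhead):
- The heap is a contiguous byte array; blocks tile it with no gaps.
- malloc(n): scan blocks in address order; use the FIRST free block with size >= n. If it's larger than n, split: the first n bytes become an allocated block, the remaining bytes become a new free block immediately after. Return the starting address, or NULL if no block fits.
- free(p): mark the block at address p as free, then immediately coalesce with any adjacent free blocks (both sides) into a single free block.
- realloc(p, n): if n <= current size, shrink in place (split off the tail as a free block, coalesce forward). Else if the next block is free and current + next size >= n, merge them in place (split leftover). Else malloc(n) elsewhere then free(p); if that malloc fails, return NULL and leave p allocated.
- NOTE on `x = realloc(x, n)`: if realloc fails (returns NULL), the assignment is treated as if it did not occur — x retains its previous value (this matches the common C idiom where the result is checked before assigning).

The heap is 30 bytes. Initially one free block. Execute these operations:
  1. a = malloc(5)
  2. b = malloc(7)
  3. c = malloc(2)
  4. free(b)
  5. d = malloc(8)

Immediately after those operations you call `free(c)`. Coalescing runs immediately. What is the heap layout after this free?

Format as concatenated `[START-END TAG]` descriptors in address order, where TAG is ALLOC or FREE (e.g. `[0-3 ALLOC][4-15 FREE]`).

Op 1: a = malloc(5) -> a = 0; heap: [0-4 ALLOC][5-29 FREE]
Op 2: b = malloc(7) -> b = 5; heap: [0-4 ALLOC][5-11 ALLOC][12-29 FREE]
Op 3: c = malloc(2) -> c = 12; heap: [0-4 ALLOC][5-11 ALLOC][12-13 ALLOC][14-29 FREE]
Op 4: free(b) -> (freed b); heap: [0-4 ALLOC][5-11 FREE][12-13 ALLOC][14-29 FREE]
Op 5: d = malloc(8) -> d = 14; heap: [0-4 ALLOC][5-11 FREE][12-13 ALLOC][14-21 ALLOC][22-29 FREE]
free(c): c = 12 -> block [12-13 ALLOC]; mark free, coalesce with adjacent free neighbors -> [0-4 ALLOC][5-13 FREE][14-21 ALLOC][22-29 FREE]

Answer: [0-4 ALLOC][5-13 FREE][14-21 ALLOC][22-29 FREE]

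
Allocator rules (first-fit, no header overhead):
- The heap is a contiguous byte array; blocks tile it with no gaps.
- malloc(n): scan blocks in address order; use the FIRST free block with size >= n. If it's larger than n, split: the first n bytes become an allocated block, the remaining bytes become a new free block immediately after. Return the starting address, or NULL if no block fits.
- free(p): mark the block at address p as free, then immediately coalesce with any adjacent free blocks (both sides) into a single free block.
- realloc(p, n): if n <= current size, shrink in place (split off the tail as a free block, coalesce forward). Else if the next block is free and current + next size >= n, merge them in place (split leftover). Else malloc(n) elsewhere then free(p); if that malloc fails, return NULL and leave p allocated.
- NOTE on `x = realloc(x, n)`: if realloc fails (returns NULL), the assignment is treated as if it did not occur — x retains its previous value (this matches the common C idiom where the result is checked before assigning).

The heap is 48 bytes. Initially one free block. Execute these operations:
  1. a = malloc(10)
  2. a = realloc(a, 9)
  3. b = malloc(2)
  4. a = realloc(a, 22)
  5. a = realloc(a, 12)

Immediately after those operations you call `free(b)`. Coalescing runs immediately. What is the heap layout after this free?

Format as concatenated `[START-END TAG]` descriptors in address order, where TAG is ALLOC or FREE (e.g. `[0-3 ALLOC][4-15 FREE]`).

Answer: [0-10 FREE][11-22 ALLOC][23-47 FREE]

Derivation:
Op 1: a = malloc(10) -> a = 0; heap: [0-9 ALLOC][10-47 FREE]
Op 2: a = realloc(a, 9) -> a = 0; heap: [0-8 ALLOC][9-47 FREE]
Op 3: b = malloc(2) -> b = 9; heap: [0-8 ALLOC][9-10 ALLOC][11-47 FREE]
Op 4: a = realloc(a, 22) -> a = 11; heap: [0-8 FREE][9-10 ALLOC][11-32 ALLOC][33-47 FREE]
Op 5: a = realloc(a, 12) -> a = 11; heap: [0-8 FREE][9-10 ALLOC][11-22 ALLOC][23-47 FREE]
free(b): b = 9 -> block [9-10 ALLOC]; mark free, coalesce with adjacent free neighbors -> [0-10 FREE][11-22 ALLOC][23-47 FREE]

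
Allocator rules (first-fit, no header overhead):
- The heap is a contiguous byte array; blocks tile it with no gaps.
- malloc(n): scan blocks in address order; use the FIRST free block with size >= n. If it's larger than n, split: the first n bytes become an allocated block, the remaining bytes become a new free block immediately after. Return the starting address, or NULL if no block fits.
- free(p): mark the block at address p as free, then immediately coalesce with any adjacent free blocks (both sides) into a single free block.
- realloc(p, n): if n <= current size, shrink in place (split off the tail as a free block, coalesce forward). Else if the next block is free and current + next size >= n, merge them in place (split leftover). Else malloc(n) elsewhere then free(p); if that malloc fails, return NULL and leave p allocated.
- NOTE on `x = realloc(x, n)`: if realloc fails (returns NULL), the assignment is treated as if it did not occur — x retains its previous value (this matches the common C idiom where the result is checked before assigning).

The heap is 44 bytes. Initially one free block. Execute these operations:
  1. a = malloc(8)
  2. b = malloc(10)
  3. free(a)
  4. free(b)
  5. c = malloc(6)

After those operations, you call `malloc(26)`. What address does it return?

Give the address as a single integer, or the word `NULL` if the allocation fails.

Answer: 6

Derivation:
Op 1: a = malloc(8) -> a = 0; heap: [0-7 ALLOC][8-43 FREE]
Op 2: b = malloc(10) -> b = 8; heap: [0-7 ALLOC][8-17 ALLOC][18-43 FREE]
Op 3: free(a) -> (freed a); heap: [0-7 FREE][8-17 ALLOC][18-43 FREE]
Op 4: free(b) -> (freed b); heap: [0-43 FREE]
Op 5: c = malloc(6) -> c = 0; heap: [0-5 ALLOC][6-43 FREE]
malloc(26): first-fit scan over [0-5 ALLOC][6-43 FREE] -> 6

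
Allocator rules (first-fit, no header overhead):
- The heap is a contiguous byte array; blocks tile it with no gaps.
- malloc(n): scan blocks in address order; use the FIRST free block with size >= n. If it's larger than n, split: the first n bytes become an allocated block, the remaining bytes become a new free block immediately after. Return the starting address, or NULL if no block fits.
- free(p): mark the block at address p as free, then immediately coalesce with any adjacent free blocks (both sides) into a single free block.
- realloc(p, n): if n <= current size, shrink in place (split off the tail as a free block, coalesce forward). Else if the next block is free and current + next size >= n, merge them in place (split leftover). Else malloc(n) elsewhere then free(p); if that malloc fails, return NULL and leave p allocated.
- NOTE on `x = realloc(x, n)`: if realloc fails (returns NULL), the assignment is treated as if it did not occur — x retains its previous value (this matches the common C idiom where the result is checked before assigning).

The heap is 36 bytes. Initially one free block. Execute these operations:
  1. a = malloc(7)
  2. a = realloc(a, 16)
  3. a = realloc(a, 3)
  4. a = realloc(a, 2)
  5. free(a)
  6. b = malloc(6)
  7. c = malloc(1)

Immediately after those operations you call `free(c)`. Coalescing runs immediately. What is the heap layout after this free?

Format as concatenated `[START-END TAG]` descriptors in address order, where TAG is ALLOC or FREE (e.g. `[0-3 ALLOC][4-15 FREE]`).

Op 1: a = malloc(7) -> a = 0; heap: [0-6 ALLOC][7-35 FREE]
Op 2: a = realloc(a, 16) -> a = 0; heap: [0-15 ALLOC][16-35 FREE]
Op 3: a = realloc(a, 3) -> a = 0; heap: [0-2 ALLOC][3-35 FREE]
Op 4: a = realloc(a, 2) -> a = 0; heap: [0-1 ALLOC][2-35 FREE]
Op 5: free(a) -> (freed a); heap: [0-35 FREE]
Op 6: b = malloc(6) -> b = 0; heap: [0-5 ALLOC][6-35 FREE]
Op 7: c = malloc(1) -> c = 6; heap: [0-5 ALLOC][6-6 ALLOC][7-35 FREE]
free(c): c = 6 -> block [6-6 ALLOC]; mark free, coalesce with adjacent free neighbors -> [0-5 ALLOC][6-35 FREE]

Answer: [0-5 ALLOC][6-35 FREE]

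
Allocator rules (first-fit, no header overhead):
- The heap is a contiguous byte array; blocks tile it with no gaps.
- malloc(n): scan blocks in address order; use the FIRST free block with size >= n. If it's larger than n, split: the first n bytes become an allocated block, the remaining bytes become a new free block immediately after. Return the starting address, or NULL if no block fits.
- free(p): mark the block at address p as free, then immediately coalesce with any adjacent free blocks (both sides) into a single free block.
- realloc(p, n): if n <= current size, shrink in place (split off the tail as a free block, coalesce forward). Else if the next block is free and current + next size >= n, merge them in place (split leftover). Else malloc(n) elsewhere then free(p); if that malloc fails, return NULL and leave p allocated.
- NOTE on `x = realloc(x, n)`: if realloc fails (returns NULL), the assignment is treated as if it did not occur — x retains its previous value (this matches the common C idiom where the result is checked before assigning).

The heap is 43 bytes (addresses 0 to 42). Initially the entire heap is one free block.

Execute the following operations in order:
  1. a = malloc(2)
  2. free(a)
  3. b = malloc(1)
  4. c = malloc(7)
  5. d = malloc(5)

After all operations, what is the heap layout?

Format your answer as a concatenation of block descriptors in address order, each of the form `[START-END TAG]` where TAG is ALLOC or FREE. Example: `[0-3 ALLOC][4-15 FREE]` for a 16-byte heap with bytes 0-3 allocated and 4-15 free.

Op 1: a = malloc(2) -> a = 0; heap: [0-1 ALLOC][2-42 FREE]
Op 2: free(a) -> (freed a); heap: [0-42 FREE]
Op 3: b = malloc(1) -> b = 0; heap: [0-0 ALLOC][1-42 FREE]
Op 4: c = malloc(7) -> c = 1; heap: [0-0 ALLOC][1-7 ALLOC][8-42 FREE]
Op 5: d = malloc(5) -> d = 8; heap: [0-0 ALLOC][1-7 ALLOC][8-12 ALLOC][13-42 FREE]

Answer: [0-0 ALLOC][1-7 ALLOC][8-12 ALLOC][13-42 FREE]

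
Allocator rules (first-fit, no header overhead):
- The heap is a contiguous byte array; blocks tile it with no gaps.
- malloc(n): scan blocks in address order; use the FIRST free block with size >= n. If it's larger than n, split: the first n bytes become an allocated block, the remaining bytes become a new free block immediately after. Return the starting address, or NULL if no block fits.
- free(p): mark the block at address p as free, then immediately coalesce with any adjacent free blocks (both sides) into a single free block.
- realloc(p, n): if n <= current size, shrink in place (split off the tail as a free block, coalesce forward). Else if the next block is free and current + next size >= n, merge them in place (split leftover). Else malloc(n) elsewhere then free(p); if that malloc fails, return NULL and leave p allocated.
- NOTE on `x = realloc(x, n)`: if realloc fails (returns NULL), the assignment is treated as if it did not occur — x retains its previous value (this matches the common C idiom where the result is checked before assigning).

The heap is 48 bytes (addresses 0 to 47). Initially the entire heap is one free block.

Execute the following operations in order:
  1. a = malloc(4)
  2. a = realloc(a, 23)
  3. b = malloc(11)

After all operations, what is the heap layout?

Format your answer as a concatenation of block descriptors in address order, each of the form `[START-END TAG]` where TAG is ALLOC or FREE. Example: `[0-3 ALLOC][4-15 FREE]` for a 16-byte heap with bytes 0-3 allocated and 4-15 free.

Answer: [0-22 ALLOC][23-33 ALLOC][34-47 FREE]

Derivation:
Op 1: a = malloc(4) -> a = 0; heap: [0-3 ALLOC][4-47 FREE]
Op 2: a = realloc(a, 23) -> a = 0; heap: [0-22 ALLOC][23-47 FREE]
Op 3: b = malloc(11) -> b = 23; heap: [0-22 ALLOC][23-33 ALLOC][34-47 FREE]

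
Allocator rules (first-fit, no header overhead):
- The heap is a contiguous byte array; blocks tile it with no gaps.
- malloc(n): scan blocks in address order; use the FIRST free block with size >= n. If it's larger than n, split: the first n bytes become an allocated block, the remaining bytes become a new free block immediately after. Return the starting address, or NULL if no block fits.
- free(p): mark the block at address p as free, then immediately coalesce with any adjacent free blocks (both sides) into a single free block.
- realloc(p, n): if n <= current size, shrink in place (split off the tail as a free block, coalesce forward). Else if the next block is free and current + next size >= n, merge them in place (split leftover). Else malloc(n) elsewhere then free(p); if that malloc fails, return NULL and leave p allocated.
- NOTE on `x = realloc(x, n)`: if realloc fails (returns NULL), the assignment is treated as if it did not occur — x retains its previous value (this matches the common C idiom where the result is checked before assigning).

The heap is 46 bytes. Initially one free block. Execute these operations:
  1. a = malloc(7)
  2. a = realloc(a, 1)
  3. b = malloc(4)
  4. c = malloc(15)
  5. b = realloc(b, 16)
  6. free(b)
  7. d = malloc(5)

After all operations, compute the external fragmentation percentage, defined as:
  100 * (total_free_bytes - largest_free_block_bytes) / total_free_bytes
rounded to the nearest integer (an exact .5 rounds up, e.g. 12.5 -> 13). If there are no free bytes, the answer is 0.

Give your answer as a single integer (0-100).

Answer: 16

Derivation:
Op 1: a = malloc(7) -> a = 0; heap: [0-6 ALLOC][7-45 FREE]
Op 2: a = realloc(a, 1) -> a = 0; heap: [0-0 ALLOC][1-45 FREE]
Op 3: b = malloc(4) -> b = 1; heap: [0-0 ALLOC][1-4 ALLOC][5-45 FREE]
Op 4: c = malloc(15) -> c = 5; heap: [0-0 ALLOC][1-4 ALLOC][5-19 ALLOC][20-45 FREE]
Op 5: b = realloc(b, 16) -> b = 20; heap: [0-0 ALLOC][1-4 FREE][5-19 ALLOC][20-35 ALLOC][36-45 FREE]
Op 6: free(b) -> (freed b); heap: [0-0 ALLOC][1-4 FREE][5-19 ALLOC][20-45 FREE]
Op 7: d = malloc(5) -> d = 20; heap: [0-0 ALLOC][1-4 FREE][5-19 ALLOC][20-24 ALLOC][25-45 FREE]
Free blocks: [4 21] total_free=25 largest=21 -> 100*(25-21)/25 = 400/25 = 16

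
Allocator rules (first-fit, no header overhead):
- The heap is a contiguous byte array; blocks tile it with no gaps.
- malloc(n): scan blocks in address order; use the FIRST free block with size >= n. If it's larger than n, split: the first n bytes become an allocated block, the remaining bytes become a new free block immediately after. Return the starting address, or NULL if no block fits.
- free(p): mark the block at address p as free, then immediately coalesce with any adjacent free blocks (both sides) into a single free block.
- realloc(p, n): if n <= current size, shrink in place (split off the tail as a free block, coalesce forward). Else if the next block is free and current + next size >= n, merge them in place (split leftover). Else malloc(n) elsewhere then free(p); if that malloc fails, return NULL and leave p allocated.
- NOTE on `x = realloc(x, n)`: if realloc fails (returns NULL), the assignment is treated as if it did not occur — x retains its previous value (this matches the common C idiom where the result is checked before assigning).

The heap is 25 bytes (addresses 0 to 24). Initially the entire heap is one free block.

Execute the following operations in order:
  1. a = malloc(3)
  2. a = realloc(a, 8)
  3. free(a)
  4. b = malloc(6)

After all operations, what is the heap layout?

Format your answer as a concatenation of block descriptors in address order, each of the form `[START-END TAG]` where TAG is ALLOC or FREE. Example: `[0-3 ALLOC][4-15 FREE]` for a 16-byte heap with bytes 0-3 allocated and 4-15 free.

Op 1: a = malloc(3) -> a = 0; heap: [0-2 ALLOC][3-24 FREE]
Op 2: a = realloc(a, 8) -> a = 0; heap: [0-7 ALLOC][8-24 FREE]
Op 3: free(a) -> (freed a); heap: [0-24 FREE]
Op 4: b = malloc(6) -> b = 0; heap: [0-5 ALLOC][6-24 FREE]

Answer: [0-5 ALLOC][6-24 FREE]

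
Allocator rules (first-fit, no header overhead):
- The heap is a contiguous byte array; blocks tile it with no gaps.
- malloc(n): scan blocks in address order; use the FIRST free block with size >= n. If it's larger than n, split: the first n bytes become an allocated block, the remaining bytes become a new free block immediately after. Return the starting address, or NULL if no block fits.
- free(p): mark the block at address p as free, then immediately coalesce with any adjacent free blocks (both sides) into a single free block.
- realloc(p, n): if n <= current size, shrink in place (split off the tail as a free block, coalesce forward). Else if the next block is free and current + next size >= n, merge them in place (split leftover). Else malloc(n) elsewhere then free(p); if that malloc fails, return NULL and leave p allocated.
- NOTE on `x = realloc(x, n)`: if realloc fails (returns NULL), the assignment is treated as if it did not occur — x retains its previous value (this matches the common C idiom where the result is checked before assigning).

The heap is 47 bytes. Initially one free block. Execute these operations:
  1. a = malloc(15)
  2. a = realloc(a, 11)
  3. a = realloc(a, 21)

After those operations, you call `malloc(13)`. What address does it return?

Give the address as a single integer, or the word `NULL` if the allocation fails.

Answer: 21

Derivation:
Op 1: a = malloc(15) -> a = 0; heap: [0-14 ALLOC][15-46 FREE]
Op 2: a = realloc(a, 11) -> a = 0; heap: [0-10 ALLOC][11-46 FREE]
Op 3: a = realloc(a, 21) -> a = 0; heap: [0-20 ALLOC][21-46 FREE]
malloc(13): first-fit scan over [0-20 ALLOC][21-46 FREE] -> 21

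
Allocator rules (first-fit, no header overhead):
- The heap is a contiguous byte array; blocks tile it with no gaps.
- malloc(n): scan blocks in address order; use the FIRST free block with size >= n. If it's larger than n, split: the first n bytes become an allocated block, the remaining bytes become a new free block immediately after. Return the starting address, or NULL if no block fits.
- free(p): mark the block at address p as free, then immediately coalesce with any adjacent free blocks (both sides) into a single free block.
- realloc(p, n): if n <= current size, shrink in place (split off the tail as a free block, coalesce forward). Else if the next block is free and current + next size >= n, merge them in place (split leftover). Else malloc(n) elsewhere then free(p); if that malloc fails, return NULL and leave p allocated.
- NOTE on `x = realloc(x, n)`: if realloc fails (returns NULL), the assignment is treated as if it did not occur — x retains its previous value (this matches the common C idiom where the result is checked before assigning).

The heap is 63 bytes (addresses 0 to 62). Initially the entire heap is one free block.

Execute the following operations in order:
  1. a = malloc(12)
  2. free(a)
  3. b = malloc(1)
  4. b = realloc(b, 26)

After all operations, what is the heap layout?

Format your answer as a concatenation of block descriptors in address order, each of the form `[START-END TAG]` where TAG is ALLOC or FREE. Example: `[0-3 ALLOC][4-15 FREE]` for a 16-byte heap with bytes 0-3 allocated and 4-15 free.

Answer: [0-25 ALLOC][26-62 FREE]

Derivation:
Op 1: a = malloc(12) -> a = 0; heap: [0-11 ALLOC][12-62 FREE]
Op 2: free(a) -> (freed a); heap: [0-62 FREE]
Op 3: b = malloc(1) -> b = 0; heap: [0-0 ALLOC][1-62 FREE]
Op 4: b = realloc(b, 26) -> b = 0; heap: [0-25 ALLOC][26-62 FREE]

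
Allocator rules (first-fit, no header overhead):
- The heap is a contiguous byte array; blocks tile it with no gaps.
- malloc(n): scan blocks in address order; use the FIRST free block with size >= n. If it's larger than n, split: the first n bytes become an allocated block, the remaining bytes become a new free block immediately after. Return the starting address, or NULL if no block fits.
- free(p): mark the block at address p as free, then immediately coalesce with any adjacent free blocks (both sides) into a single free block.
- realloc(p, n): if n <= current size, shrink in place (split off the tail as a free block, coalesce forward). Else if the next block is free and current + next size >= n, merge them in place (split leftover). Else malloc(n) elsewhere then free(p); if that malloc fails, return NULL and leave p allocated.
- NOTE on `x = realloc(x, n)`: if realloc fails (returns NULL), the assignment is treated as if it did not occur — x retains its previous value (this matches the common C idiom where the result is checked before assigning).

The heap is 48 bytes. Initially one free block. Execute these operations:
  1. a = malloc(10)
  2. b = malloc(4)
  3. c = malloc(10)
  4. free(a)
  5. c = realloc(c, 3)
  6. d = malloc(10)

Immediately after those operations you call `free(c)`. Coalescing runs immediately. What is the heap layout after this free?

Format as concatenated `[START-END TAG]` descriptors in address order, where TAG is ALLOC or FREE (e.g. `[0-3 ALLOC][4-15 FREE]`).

Op 1: a = malloc(10) -> a = 0; heap: [0-9 ALLOC][10-47 FREE]
Op 2: b = malloc(4) -> b = 10; heap: [0-9 ALLOC][10-13 ALLOC][14-47 FREE]
Op 3: c = malloc(10) -> c = 14; heap: [0-9 ALLOC][10-13 ALLOC][14-23 ALLOC][24-47 FREE]
Op 4: free(a) -> (freed a); heap: [0-9 FREE][10-13 ALLOC][14-23 ALLOC][24-47 FREE]
Op 5: c = realloc(c, 3) -> c = 14; heap: [0-9 FREE][10-13 ALLOC][14-16 ALLOC][17-47 FREE]
Op 6: d = malloc(10) -> d = 0; heap: [0-9 ALLOC][10-13 ALLOC][14-16 ALLOC][17-47 FREE]
free(c): c = 14 -> block [14-16 ALLOC]; mark free, coalesce with adjacent free neighbors -> [0-9 ALLOC][10-13 ALLOC][14-47 FREE]

Answer: [0-9 ALLOC][10-13 ALLOC][14-47 FREE]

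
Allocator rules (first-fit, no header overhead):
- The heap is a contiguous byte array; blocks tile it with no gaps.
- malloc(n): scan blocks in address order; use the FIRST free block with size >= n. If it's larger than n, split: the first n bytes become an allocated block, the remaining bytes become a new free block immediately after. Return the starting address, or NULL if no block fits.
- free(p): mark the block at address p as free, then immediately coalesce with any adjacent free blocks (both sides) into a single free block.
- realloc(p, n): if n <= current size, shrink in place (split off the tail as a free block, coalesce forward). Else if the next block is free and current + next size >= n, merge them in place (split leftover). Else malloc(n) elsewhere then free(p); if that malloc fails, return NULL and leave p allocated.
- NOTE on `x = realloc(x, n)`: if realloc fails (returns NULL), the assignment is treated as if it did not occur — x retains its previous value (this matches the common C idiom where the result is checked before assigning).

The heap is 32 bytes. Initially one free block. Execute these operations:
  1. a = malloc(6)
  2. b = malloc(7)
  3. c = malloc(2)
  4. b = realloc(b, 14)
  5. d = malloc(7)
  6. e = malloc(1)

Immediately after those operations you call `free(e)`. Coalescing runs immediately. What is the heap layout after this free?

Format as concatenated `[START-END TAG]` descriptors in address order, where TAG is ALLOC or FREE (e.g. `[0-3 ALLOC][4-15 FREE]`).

Answer: [0-5 ALLOC][6-12 ALLOC][13-14 ALLOC][15-28 ALLOC][29-31 FREE]

Derivation:
Op 1: a = malloc(6) -> a = 0; heap: [0-5 ALLOC][6-31 FREE]
Op 2: b = malloc(7) -> b = 6; heap: [0-5 ALLOC][6-12 ALLOC][13-31 FREE]
Op 3: c = malloc(2) -> c = 13; heap: [0-5 ALLOC][6-12 ALLOC][13-14 ALLOC][15-31 FREE]
Op 4: b = realloc(b, 14) -> b = 15; heap: [0-5 ALLOC][6-12 FREE][13-14 ALLOC][15-28 ALLOC][29-31 FREE]
Op 5: d = malloc(7) -> d = 6; heap: [0-5 ALLOC][6-12 ALLOC][13-14 ALLOC][15-28 ALLOC][29-31 FREE]
Op 6: e = malloc(1) -> e = 29; heap: [0-5 ALLOC][6-12 ALLOC][13-14 ALLOC][15-28 ALLOC][29-29 ALLOC][30-31 FREE]
free(e): e = 29 -> block [29-29 ALLOC]; mark free, coalesce with adjacent free neighbors -> [0-5 ALLOC][6-12 ALLOC][13-14 ALLOC][15-28 ALLOC][29-31 FREE]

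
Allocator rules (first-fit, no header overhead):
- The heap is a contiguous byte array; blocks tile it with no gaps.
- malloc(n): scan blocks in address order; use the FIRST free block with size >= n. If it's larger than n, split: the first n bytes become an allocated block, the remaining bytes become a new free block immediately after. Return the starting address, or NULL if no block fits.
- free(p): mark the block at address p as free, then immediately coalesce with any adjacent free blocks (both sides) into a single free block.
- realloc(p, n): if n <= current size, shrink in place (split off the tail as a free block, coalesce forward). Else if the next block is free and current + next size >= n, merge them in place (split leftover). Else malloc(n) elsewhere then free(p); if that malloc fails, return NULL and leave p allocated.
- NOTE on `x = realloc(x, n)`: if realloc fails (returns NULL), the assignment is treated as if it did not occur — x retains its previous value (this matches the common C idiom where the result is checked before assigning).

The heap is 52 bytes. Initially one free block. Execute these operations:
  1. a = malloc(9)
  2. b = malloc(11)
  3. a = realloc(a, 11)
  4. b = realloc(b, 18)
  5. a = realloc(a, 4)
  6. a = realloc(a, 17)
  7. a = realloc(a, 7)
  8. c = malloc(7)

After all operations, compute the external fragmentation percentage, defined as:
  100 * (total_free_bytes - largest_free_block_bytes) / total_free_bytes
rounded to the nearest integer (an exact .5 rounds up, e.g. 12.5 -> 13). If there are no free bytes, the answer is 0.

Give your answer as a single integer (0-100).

Op 1: a = malloc(9) -> a = 0; heap: [0-8 ALLOC][9-51 FREE]
Op 2: b = malloc(11) -> b = 9; heap: [0-8 ALLOC][9-19 ALLOC][20-51 FREE]
Op 3: a = realloc(a, 11) -> a = 20; heap: [0-8 FREE][9-19 ALLOC][20-30 ALLOC][31-51 FREE]
Op 4: b = realloc(b, 18) -> b = 31; heap: [0-19 FREE][20-30 ALLOC][31-48 ALLOC][49-51 FREE]
Op 5: a = realloc(a, 4) -> a = 20; heap: [0-19 FREE][20-23 ALLOC][24-30 FREE][31-48 ALLOC][49-51 FREE]
Op 6: a = realloc(a, 17) -> a = 0; heap: [0-16 ALLOC][17-30 FREE][31-48 ALLOC][49-51 FREE]
Op 7: a = realloc(a, 7) -> a = 0; heap: [0-6 ALLOC][7-30 FREE][31-48 ALLOC][49-51 FREE]
Op 8: c = malloc(7) -> c = 7; heap: [0-6 ALLOC][7-13 ALLOC][14-30 FREE][31-48 ALLOC][49-51 FREE]
Free blocks: [17 3] total_free=20 largest=17 -> 100*(20-17)/20 = 300/20 = 15

Answer: 15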